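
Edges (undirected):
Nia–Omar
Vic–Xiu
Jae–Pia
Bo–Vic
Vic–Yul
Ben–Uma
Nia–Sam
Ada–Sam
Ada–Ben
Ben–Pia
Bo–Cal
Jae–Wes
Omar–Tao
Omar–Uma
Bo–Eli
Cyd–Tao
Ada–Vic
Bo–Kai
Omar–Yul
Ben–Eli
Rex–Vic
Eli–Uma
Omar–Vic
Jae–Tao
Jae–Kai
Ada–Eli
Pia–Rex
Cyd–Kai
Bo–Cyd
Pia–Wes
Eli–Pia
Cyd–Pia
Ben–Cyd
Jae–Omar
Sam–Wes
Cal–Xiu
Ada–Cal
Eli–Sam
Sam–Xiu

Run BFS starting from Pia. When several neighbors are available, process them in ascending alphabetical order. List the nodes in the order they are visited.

Pia, Ben, Cyd, Eli, Jae, Rex, Wes, Ada, Uma, Bo, Kai, Tao, Sam, Omar, Vic, Cal, Nia, Xiu, Yul

Visit Pia; enqueue Ben, Cyd, Eli, Jae, Rex, Wes → queue [Ben, Cyd, Eli, Jae, Rex, Wes]
Visit Ben; enqueue Ada, Uma → queue [Cyd, Eli, Jae, Rex, Wes, Ada, Uma]
Visit Cyd; enqueue Bo, Kai, Tao → queue [Eli, Jae, Rex, Wes, Ada, Uma, Bo, Kai, Tao]
Visit Eli; enqueue Sam → queue [Jae, Rex, Wes, Ada, Uma, Bo, Kai, Tao, Sam]
Visit Jae; enqueue Omar → queue [Rex, Wes, Ada, Uma, Bo, Kai, Tao, Sam, Omar]
Visit Rex; enqueue Vic → queue [Wes, Ada, Uma, Bo, Kai, Tao, Sam, Omar, Vic]
Visit Wes → queue [Ada, Uma, Bo, Kai, Tao, Sam, Omar, Vic]
Visit Ada; enqueue Cal → queue [Uma, Bo, Kai, Tao, Sam, Omar, Vic, Cal]
Visit Uma → queue [Bo, Kai, Tao, Sam, Omar, Vic, Cal]
Visit Bo → queue [Kai, Tao, Sam, Omar, Vic, Cal]
Visit Kai → queue [Tao, Sam, Omar, Vic, Cal]
Visit Tao → queue [Sam, Omar, Vic, Cal]
Visit Sam; enqueue Nia, Xiu → queue [Omar, Vic, Cal, Nia, Xiu]
Visit Omar; enqueue Yul → queue [Vic, Cal, Nia, Xiu, Yul]
Visit Vic → queue [Cal, Nia, Xiu, Yul]
Visit Cal → queue [Nia, Xiu, Yul]
Visit Nia → queue [Xiu, Yul]
Visit Xiu → queue [Yul]
Visit Yul → queue []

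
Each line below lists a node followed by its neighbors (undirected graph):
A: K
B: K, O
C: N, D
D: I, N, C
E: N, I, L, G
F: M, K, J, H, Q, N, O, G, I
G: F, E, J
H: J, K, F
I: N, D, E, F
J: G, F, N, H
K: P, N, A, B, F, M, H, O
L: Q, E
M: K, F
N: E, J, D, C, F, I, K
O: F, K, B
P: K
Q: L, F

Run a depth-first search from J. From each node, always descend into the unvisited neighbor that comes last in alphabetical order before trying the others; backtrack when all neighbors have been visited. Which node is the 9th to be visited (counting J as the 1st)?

Visit J
J → N
N → K
K → P
K → O
O → F
F → Q
Q → L
L → E
E → I
I → D
D → C
E → G
F → M
F → H
O → B
K → A

Visit order: J, N, K, P, O, F, Q, L, E, I, D, C, G, M, H, B, A

E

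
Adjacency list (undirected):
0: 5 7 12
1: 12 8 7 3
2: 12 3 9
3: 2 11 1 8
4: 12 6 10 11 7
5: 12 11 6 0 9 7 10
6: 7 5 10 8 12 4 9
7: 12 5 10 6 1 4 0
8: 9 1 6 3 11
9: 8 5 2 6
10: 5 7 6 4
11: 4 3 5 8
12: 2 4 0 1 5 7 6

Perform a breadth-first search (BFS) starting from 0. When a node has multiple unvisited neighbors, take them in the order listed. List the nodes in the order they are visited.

0 → 5 → 7 → 12 → 11 → 6 → 9 → 10 → 1 → 4 → 2 → 3 → 8

Visit 0; enqueue 5, 7, 12 → queue [5, 7, 12]
Visit 5; enqueue 11, 6, 9, 10 → queue [7, 12, 11, 6, 9, 10]
Visit 7; enqueue 1, 4 → queue [12, 11, 6, 9, 10, 1, 4]
Visit 12; enqueue 2 → queue [11, 6, 9, 10, 1, 4, 2]
Visit 11; enqueue 3, 8 → queue [6, 9, 10, 1, 4, 2, 3, 8]
Visit 6 → queue [9, 10, 1, 4, 2, 3, 8]
Visit 9 → queue [10, 1, 4, 2, 3, 8]
Visit 10 → queue [1, 4, 2, 3, 8]
Visit 1 → queue [4, 2, 3, 8]
Visit 4 → queue [2, 3, 8]
Visit 2 → queue [3, 8]
Visit 3 → queue [8]
Visit 8 → queue []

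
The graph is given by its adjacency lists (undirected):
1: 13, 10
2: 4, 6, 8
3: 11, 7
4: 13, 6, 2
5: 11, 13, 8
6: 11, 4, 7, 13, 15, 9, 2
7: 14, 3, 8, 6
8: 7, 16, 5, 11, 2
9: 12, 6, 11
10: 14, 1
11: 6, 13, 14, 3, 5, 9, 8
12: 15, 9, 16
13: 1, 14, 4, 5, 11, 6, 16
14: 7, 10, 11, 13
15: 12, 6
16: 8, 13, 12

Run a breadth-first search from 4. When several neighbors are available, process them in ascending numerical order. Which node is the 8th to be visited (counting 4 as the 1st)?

11

Visit 4; enqueue 2, 6, 13 → queue [2, 6, 13]
Visit 2; enqueue 8 → queue [6, 13, 8]
Visit 6; enqueue 7, 9, 11, 15 → queue [13, 8, 7, 9, 11, 15]
Visit 13; enqueue 1, 5, 14, 16 → queue [8, 7, 9, 11, 15, 1, 5, 14, 16]
Visit 8 → queue [7, 9, 11, 15, 1, 5, 14, 16]
Visit 7; enqueue 3 → queue [9, 11, 15, 1, 5, 14, 16, 3]
Visit 9; enqueue 12 → queue [11, 15, 1, 5, 14, 16, 3, 12]
Visit 11 → queue [15, 1, 5, 14, 16, 3, 12]
Visit 15 → queue [1, 5, 14, 16, 3, 12]
Visit 1; enqueue 10 → queue [5, 14, 16, 3, 12, 10]
Visit 5 → queue [14, 16, 3, 12, 10]
Visit 14 → queue [16, 3, 12, 10]
Visit 16 → queue [3, 12, 10]
Visit 3 → queue [12, 10]
Visit 12 → queue [10]
Visit 10 → queue []

Visit order: 4, 2, 6, 13, 8, 7, 9, 11, 15, 1, 5, 14, 16, 3, 12, 10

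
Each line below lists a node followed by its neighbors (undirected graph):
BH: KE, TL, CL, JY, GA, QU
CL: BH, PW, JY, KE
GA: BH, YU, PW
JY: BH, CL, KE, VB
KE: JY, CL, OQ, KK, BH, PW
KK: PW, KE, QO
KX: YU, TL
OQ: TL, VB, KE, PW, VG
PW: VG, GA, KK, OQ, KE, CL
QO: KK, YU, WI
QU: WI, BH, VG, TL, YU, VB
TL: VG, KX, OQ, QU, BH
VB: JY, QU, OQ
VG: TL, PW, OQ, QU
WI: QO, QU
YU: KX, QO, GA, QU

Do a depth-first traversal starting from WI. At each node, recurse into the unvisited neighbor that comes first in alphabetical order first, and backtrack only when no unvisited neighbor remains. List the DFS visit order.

WI, QO, KK, KE, BH, CL, JY, VB, OQ, PW, GA, YU, KX, TL, QU, VG

Visit WI
WI → QO
QO → KK
KK → KE
KE → BH
BH → CL
CL → JY
JY → VB
VB → OQ
OQ → PW
PW → GA
GA → YU
YU → KX
KX → TL
TL → QU
QU → VG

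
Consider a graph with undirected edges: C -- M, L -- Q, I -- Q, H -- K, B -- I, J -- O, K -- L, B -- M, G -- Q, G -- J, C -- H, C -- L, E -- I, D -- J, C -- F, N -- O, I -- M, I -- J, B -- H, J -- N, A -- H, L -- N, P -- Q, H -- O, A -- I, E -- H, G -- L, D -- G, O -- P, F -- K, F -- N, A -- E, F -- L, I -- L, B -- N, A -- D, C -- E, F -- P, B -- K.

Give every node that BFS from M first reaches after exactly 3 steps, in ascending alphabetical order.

D, G, O, P

Level 0: M
Level 1: B, C, I
Level 2: A, E, F, H, J, K, L, N, Q
Level 3: D, G, O, P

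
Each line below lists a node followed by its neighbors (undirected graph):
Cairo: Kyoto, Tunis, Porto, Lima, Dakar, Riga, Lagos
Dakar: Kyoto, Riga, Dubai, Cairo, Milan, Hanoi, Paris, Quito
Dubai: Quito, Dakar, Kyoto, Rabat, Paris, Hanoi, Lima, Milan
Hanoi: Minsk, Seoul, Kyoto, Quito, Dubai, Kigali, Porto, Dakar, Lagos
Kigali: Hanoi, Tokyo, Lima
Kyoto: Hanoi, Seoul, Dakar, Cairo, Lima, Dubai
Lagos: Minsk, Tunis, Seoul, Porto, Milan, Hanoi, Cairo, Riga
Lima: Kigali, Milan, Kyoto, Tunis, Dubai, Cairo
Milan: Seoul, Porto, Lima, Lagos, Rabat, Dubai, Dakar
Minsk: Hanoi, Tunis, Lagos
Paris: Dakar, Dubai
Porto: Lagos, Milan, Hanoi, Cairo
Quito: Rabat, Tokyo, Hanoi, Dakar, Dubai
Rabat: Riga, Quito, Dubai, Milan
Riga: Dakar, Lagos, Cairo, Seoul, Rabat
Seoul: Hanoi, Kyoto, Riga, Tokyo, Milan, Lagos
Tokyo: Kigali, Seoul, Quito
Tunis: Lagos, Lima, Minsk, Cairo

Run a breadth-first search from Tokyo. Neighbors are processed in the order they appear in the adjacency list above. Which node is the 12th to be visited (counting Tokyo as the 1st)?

Visit Tokyo; enqueue Kigali, Seoul, Quito → queue [Kigali, Seoul, Quito]
Visit Kigali; enqueue Hanoi, Lima → queue [Seoul, Quito, Hanoi, Lima]
Visit Seoul; enqueue Kyoto, Riga, Milan, Lagos → queue [Quito, Hanoi, Lima, Kyoto, Riga, Milan, Lagos]
Visit Quito; enqueue Rabat, Dakar, Dubai → queue [Hanoi, Lima, Kyoto, Riga, Milan, Lagos, Rabat, Dakar, Dubai]
Visit Hanoi; enqueue Minsk, Porto → queue [Lima, Kyoto, Riga, Milan, Lagos, Rabat, Dakar, Dubai, Minsk, Porto]
Visit Lima; enqueue Tunis, Cairo → queue [Kyoto, Riga, Milan, Lagos, Rabat, Dakar, Dubai, Minsk, Porto, Tunis, Cairo]
Visit Kyoto → queue [Riga, Milan, Lagos, Rabat, Dakar, Dubai, Minsk, Porto, Tunis, Cairo]
Visit Riga → queue [Milan, Lagos, Rabat, Dakar, Dubai, Minsk, Porto, Tunis, Cairo]
Visit Milan → queue [Lagos, Rabat, Dakar, Dubai, Minsk, Porto, Tunis, Cairo]
Visit Lagos → queue [Rabat, Dakar, Dubai, Minsk, Porto, Tunis, Cairo]
Visit Rabat → queue [Dakar, Dubai, Minsk, Porto, Tunis, Cairo]
Visit Dakar; enqueue Paris → queue [Dubai, Minsk, Porto, Tunis, Cairo, Paris]
Visit Dubai → queue [Minsk, Porto, Tunis, Cairo, Paris]
Visit Minsk → queue [Porto, Tunis, Cairo, Paris]
Visit Porto → queue [Tunis, Cairo, Paris]
Visit Tunis → queue [Cairo, Paris]
Visit Cairo → queue [Paris]
Visit Paris → queue []

Visit order: Tokyo, Kigali, Seoul, Quito, Hanoi, Lima, Kyoto, Riga, Milan, Lagos, Rabat, Dakar, Dubai, Minsk, Porto, Tunis, Cairo, Paris

Dakar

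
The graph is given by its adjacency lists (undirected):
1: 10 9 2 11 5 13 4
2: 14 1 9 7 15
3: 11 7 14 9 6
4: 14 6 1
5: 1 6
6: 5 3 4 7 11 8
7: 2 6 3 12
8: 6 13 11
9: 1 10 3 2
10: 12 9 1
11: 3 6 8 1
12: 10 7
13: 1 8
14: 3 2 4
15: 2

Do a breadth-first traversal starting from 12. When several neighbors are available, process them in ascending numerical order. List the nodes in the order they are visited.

Visit 12; enqueue 7, 10 → queue [7, 10]
Visit 7; enqueue 2, 3, 6 → queue [10, 2, 3, 6]
Visit 10; enqueue 1, 9 → queue [2, 3, 6, 1, 9]
Visit 2; enqueue 14, 15 → queue [3, 6, 1, 9, 14, 15]
Visit 3; enqueue 11 → queue [6, 1, 9, 14, 15, 11]
Visit 6; enqueue 4, 5, 8 → queue [1, 9, 14, 15, 11, 4, 5, 8]
Visit 1; enqueue 13 → queue [9, 14, 15, 11, 4, 5, 8, 13]
Visit 9 → queue [14, 15, 11, 4, 5, 8, 13]
Visit 14 → queue [15, 11, 4, 5, 8, 13]
Visit 15 → queue [11, 4, 5, 8, 13]
Visit 11 → queue [4, 5, 8, 13]
Visit 4 → queue [5, 8, 13]
Visit 5 → queue [8, 13]
Visit 8 → queue [13]
Visit 13 → queue []

12 → 7 → 10 → 2 → 3 → 6 → 1 → 9 → 14 → 15 → 11 → 4 → 5 → 8 → 13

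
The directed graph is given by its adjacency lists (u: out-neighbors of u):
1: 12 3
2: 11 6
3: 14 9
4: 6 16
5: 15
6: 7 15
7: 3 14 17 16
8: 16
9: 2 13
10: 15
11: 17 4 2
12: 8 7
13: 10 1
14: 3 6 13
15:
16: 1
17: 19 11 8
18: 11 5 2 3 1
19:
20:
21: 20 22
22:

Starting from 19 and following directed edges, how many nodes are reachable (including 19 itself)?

1

BFS from 19 visits: 19
Reachable nodes: 1 of 22 total.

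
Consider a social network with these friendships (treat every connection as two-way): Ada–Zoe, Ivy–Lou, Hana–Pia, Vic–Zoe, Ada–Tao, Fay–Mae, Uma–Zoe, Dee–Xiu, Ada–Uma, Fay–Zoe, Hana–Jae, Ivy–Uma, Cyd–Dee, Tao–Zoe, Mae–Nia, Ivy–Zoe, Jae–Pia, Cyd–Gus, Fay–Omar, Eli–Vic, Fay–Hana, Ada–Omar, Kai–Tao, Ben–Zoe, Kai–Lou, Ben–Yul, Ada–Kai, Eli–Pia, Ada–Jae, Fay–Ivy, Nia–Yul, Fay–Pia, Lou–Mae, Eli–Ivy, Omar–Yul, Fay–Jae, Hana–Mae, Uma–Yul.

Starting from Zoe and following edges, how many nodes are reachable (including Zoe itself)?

18

BFS from Zoe visits: Zoe, Ada, Ben, Fay, Ivy, Tao, Uma, Vic, Jae, Kai, Omar, Yul, Hana, Mae, Pia, Eli, Lou, Nia
Reachable nodes: 18 of 22 total.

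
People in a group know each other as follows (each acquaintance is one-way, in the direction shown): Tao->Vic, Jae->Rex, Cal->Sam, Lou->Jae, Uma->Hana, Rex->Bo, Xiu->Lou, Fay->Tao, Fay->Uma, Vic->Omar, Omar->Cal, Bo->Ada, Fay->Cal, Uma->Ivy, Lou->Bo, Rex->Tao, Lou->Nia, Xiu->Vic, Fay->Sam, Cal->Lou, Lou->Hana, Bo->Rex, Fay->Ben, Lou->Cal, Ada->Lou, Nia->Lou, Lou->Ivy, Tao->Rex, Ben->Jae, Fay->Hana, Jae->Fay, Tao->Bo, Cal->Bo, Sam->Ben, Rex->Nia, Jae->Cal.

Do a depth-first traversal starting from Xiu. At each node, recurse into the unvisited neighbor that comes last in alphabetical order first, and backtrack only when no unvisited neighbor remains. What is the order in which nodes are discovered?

Visit Xiu
Xiu → Vic
Vic → Omar
Omar → Cal
Cal → Sam
Sam → Ben
Ben → Jae
Jae → Rex
Rex → Tao
Tao → Bo
Bo → Ada
Ada → Lou
Lou → Nia
Lou → Ivy
Lou → Hana
Jae → Fay
Fay → Uma

Xiu Vic Omar Cal Sam Ben Jae Rex Tao Bo Ada Lou Nia Ivy Hana Fay Uma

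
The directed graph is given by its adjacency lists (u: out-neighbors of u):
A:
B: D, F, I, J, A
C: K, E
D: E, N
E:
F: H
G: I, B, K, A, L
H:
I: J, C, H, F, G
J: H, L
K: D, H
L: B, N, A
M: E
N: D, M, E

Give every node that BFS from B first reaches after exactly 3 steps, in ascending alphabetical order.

K, M

Level 0: B
Level 1: A, D, F, I, J
Level 2: C, E, G, H, L, N
Level 3: K, M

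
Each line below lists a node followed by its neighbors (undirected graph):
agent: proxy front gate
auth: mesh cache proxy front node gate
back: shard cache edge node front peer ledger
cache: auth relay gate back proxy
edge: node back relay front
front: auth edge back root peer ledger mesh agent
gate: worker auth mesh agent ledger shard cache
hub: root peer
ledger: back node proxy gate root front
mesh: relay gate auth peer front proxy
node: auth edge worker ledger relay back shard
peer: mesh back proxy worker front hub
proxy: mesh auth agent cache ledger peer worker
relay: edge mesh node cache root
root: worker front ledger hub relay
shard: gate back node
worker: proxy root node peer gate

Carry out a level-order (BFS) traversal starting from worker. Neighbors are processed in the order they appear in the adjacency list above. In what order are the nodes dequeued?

Visit worker; enqueue proxy, root, node, peer, gate → queue [proxy, root, node, peer, gate]
Visit proxy; enqueue mesh, auth, agent, cache, ledger → queue [root, node, peer, gate, mesh, auth, agent, cache, ledger]
Visit root; enqueue front, hub, relay → queue [node, peer, gate, mesh, auth, agent, cache, ledger, front, hub, relay]
Visit node; enqueue edge, back, shard → queue [peer, gate, mesh, auth, agent, cache, ledger, front, hub, relay, edge, back, shard]
Visit peer → queue [gate, mesh, auth, agent, cache, ledger, front, hub, relay, edge, back, shard]
Visit gate → queue [mesh, auth, agent, cache, ledger, front, hub, relay, edge, back, shard]
Visit mesh → queue [auth, agent, cache, ledger, front, hub, relay, edge, back, shard]
Visit auth → queue [agent, cache, ledger, front, hub, relay, edge, back, shard]
Visit agent → queue [cache, ledger, front, hub, relay, edge, back, shard]
Visit cache → queue [ledger, front, hub, relay, edge, back, shard]
Visit ledger → queue [front, hub, relay, edge, back, shard]
Visit front → queue [hub, relay, edge, back, shard]
Visit hub → queue [relay, edge, back, shard]
Visit relay → queue [edge, back, shard]
Visit edge → queue [back, shard]
Visit back → queue [shard]
Visit shard → queue []

worker, proxy, root, node, peer, gate, mesh, auth, agent, cache, ledger, front, hub, relay, edge, back, shard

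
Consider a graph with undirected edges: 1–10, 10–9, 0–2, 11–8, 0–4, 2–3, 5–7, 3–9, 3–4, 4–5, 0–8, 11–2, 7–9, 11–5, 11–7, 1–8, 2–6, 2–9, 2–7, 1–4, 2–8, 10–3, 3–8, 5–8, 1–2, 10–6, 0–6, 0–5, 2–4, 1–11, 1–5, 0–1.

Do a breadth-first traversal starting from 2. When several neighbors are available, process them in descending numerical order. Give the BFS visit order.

Visit 2; enqueue 11, 9, 8, 7, 6, 4, 3, 1, 0 → queue [11, 9, 8, 7, 6, 4, 3, 1, 0]
Visit 11; enqueue 5 → queue [9, 8, 7, 6, 4, 3, 1, 0, 5]
Visit 9; enqueue 10 → queue [8, 7, 6, 4, 3, 1, 0, 5, 10]
Visit 8 → queue [7, 6, 4, 3, 1, 0, 5, 10]
Visit 7 → queue [6, 4, 3, 1, 0, 5, 10]
Visit 6 → queue [4, 3, 1, 0, 5, 10]
Visit 4 → queue [3, 1, 0, 5, 10]
Visit 3 → queue [1, 0, 5, 10]
Visit 1 → queue [0, 5, 10]
Visit 0 → queue [5, 10]
Visit 5 → queue [10]
Visit 10 → queue []

2 -> 11 -> 9 -> 8 -> 7 -> 6 -> 4 -> 3 -> 1 -> 0 -> 5 -> 10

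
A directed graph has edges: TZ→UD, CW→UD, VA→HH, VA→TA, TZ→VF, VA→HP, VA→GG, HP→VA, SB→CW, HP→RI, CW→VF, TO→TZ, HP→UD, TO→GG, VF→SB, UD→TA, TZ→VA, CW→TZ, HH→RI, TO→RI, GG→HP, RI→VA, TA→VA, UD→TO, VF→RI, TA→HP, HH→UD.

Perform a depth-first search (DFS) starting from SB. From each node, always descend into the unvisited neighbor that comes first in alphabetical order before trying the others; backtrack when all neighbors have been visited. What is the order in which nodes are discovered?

Visit SB
SB → CW
CW → TZ
TZ → UD
UD → TA
TA → HP
HP → RI
RI → VA
VA → GG
VA → HH
UD → TO
TZ → VF

SB → CW → TZ → UD → TA → HP → RI → VA → GG → HH → TO → VF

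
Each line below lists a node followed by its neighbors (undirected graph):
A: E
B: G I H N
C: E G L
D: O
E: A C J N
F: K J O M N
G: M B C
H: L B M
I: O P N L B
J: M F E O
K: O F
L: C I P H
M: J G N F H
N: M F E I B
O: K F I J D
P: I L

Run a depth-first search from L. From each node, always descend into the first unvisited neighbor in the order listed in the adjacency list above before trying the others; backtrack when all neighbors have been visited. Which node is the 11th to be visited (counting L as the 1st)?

K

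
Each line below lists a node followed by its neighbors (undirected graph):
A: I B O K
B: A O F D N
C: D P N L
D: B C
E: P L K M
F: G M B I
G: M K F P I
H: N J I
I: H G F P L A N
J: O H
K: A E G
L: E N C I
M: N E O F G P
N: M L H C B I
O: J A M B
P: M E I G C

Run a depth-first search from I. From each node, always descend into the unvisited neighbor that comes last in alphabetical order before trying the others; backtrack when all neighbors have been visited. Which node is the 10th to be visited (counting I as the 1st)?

K

Visit I
I → P
P → M
M → O
O → J
J → H
H → N
N → L
L → E
E → K
K → G
G → F
F → B
B → D
D → C
B → A

Visit order: I, P, M, O, J, H, N, L, E, K, G, F, B, D, C, A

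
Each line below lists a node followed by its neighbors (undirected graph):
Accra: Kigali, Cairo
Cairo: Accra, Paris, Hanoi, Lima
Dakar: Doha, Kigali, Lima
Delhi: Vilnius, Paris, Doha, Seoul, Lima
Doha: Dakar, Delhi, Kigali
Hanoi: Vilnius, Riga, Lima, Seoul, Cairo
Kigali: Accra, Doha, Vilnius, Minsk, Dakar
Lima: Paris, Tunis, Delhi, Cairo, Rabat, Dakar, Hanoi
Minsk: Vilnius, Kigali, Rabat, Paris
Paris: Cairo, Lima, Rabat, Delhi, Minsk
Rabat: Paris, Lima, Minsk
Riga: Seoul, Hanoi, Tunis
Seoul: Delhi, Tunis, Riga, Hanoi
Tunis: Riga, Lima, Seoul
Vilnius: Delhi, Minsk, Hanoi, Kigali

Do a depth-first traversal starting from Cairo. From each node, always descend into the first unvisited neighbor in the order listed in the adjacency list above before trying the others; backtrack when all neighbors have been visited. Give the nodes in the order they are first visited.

Cairo, Accra, Kigali, Doha, Dakar, Lima, Paris, Rabat, Minsk, Vilnius, Delhi, Seoul, Tunis, Riga, Hanoi

Visit Cairo
Cairo → Accra
Accra → Kigali
Kigali → Doha
Doha → Dakar
Dakar → Lima
Lima → Paris
Paris → Rabat
Rabat → Minsk
Minsk → Vilnius
Vilnius → Delhi
Delhi → Seoul
Seoul → Tunis
Tunis → Riga
Riga → Hanoi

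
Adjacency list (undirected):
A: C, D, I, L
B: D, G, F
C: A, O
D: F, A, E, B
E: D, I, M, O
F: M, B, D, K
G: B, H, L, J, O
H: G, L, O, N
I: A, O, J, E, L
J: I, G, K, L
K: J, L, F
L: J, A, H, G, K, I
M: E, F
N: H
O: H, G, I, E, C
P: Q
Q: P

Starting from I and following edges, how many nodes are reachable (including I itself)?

15

BFS from I visits: I, A, E, J, L, O, C, D, M, G, K, H, B, F, N
Reachable nodes: 15 of 17 total.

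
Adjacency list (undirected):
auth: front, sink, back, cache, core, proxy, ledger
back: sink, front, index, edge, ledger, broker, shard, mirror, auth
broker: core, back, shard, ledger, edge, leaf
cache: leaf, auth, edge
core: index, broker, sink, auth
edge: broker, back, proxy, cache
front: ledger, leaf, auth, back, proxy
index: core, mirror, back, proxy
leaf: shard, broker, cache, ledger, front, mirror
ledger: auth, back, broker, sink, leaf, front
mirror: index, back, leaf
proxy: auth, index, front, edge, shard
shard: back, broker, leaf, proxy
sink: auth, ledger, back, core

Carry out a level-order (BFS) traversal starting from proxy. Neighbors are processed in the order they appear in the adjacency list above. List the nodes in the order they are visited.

proxy auth index front edge shard sink back cache core ledger mirror leaf broker

Visit proxy; enqueue auth, index, front, edge, shard → queue [auth, index, front, edge, shard]
Visit auth; enqueue sink, back, cache, core, ledger → queue [index, front, edge, shard, sink, back, cache, core, ledger]
Visit index; enqueue mirror → queue [front, edge, shard, sink, back, cache, core, ledger, mirror]
Visit front; enqueue leaf → queue [edge, shard, sink, back, cache, core, ledger, mirror, leaf]
Visit edge; enqueue broker → queue [shard, sink, back, cache, core, ledger, mirror, leaf, broker]
Visit shard → queue [sink, back, cache, core, ledger, mirror, leaf, broker]
Visit sink → queue [back, cache, core, ledger, mirror, leaf, broker]
Visit back → queue [cache, core, ledger, mirror, leaf, broker]
Visit cache → queue [core, ledger, mirror, leaf, broker]
Visit core → queue [ledger, mirror, leaf, broker]
Visit ledger → queue [mirror, leaf, broker]
Visit mirror → queue [leaf, broker]
Visit leaf → queue [broker]
Visit broker → queue []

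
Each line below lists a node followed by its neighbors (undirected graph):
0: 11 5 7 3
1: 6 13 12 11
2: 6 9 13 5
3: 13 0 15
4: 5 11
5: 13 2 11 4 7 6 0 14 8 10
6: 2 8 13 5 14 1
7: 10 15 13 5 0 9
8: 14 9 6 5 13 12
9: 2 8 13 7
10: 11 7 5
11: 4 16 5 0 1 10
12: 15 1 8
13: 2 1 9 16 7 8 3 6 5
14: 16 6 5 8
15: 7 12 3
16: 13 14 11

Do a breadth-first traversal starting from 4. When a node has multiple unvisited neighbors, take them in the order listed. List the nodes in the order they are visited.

4 -> 5 -> 11 -> 13 -> 2 -> 7 -> 6 -> 0 -> 14 -> 8 -> 10 -> 16 -> 1 -> 9 -> 3 -> 15 -> 12

Visit 4; enqueue 5, 11 → queue [5, 11]
Visit 5; enqueue 13, 2, 7, 6, 0, 14, 8, 10 → queue [11, 13, 2, 7, 6, 0, 14, 8, 10]
Visit 11; enqueue 16, 1 → queue [13, 2, 7, 6, 0, 14, 8, 10, 16, 1]
Visit 13; enqueue 9, 3 → queue [2, 7, 6, 0, 14, 8, 10, 16, 1, 9, 3]
Visit 2 → queue [7, 6, 0, 14, 8, 10, 16, 1, 9, 3]
Visit 7; enqueue 15 → queue [6, 0, 14, 8, 10, 16, 1, 9, 3, 15]
Visit 6 → queue [0, 14, 8, 10, 16, 1, 9, 3, 15]
Visit 0 → queue [14, 8, 10, 16, 1, 9, 3, 15]
Visit 14 → queue [8, 10, 16, 1, 9, 3, 15]
Visit 8; enqueue 12 → queue [10, 16, 1, 9, 3, 15, 12]
Visit 10 → queue [16, 1, 9, 3, 15, 12]
Visit 16 → queue [1, 9, 3, 15, 12]
Visit 1 → queue [9, 3, 15, 12]
Visit 9 → queue [3, 15, 12]
Visit 3 → queue [15, 12]
Visit 15 → queue [12]
Visit 12 → queue []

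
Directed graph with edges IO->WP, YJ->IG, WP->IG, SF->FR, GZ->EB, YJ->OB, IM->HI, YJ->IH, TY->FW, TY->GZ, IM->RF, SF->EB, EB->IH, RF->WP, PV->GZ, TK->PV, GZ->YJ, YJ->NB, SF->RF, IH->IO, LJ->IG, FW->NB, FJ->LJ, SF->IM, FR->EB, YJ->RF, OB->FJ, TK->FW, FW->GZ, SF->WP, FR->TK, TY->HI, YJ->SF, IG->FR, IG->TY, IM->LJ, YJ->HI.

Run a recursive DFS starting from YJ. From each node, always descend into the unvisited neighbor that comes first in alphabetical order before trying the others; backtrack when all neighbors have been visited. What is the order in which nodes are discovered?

YJ, HI, IG, FR, EB, IH, IO, WP, TK, FW, GZ, NB, PV, TY, OB, FJ, LJ, RF, SF, IM

Visit YJ
YJ → HI
YJ → IG
IG → FR
FR → EB
EB → IH
IH → IO
IO → WP
FR → TK
TK → FW
FW → GZ
FW → NB
TK → PV
IG → TY
YJ → OB
OB → FJ
FJ → LJ
YJ → RF
YJ → SF
SF → IM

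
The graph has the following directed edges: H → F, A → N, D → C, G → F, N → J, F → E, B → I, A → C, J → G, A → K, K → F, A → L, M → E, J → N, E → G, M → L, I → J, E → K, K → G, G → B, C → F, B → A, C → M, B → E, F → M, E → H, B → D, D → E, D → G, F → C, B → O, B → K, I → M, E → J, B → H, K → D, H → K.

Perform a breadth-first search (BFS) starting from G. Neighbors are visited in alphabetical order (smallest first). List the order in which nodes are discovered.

Visit G; enqueue B, F → queue [B, F]
Visit B; enqueue A, D, E, H, I, K, O → queue [F, A, D, E, H, I, K, O]
Visit F; enqueue C, M → queue [A, D, E, H, I, K, O, C, M]
Visit A; enqueue L, N → queue [D, E, H, I, K, O, C, M, L, N]
Visit D → queue [E, H, I, K, O, C, M, L, N]
Visit E; enqueue J → queue [H, I, K, O, C, M, L, N, J]
Visit H → queue [I, K, O, C, M, L, N, J]
Visit I → queue [K, O, C, M, L, N, J]
Visit K → queue [O, C, M, L, N, J]
Visit O → queue [C, M, L, N, J]
Visit C → queue [M, L, N, J]
Visit M → queue [L, N, J]
Visit L → queue [N, J]
Visit N → queue [J]
Visit J → queue []

G, B, F, A, D, E, H, I, K, O, C, M, L, N, J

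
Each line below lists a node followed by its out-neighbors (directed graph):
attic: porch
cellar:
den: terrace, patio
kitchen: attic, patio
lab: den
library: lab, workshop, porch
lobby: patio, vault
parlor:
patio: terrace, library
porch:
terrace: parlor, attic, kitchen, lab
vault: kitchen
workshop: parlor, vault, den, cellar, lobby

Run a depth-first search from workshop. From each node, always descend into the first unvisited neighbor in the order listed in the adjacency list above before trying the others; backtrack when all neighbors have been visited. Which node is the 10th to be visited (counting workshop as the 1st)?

Visit workshop
workshop → parlor
workshop → vault
vault → kitchen
kitchen → attic
attic → porch
kitchen → patio
patio → terrace
terrace → lab
lab → den
patio → library
workshop → cellar
workshop → lobby

Visit order: workshop, parlor, vault, kitchen, attic, porch, patio, terrace, lab, den, library, cellar, lobby

den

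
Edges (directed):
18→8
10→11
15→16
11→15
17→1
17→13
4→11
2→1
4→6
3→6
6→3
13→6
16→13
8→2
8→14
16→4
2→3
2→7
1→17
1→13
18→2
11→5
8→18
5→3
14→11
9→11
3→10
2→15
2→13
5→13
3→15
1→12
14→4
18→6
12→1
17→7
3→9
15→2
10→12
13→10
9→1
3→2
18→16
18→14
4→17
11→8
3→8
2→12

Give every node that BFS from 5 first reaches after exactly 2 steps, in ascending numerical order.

2, 6, 8, 9, 10, 15

Level 0: 5
Level 1: 3, 13
Level 2: 2, 6, 8, 9, 10, 15
Level 3: 1, 7, 11, 12, 14, 16, 18
Level 4: 4, 17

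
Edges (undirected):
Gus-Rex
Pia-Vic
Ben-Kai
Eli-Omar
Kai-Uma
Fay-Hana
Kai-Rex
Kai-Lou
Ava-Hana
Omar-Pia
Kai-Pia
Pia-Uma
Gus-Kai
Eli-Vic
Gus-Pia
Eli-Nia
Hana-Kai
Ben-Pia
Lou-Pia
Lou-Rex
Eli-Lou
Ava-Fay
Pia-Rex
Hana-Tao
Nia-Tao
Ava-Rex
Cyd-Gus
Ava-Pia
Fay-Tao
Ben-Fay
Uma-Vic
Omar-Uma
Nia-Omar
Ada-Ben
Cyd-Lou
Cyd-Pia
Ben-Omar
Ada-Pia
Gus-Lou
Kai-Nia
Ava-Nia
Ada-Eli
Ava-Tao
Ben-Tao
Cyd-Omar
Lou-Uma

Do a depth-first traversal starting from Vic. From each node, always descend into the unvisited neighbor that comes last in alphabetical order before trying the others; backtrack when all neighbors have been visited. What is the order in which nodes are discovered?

Vic Uma Pia Rex Lou Kai Nia Tao Hana Fay Ben Omar Eli Ada Cyd Gus Ava

Visit Vic
Vic → Uma
Uma → Pia
Pia → Rex
Rex → Lou
Lou → Kai
Kai → Nia
Nia → Tao
Tao → Hana
Hana → Fay
Fay → Ben
Ben → Omar
Omar → Eli
Eli → Ada
Omar → Cyd
Cyd → Gus
Fay → Ava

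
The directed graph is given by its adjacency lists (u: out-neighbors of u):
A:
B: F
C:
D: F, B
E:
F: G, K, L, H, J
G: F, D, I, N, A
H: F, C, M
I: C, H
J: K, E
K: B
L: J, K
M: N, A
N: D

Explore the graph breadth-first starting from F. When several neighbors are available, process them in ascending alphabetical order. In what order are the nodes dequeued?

F G H J K L A D I N C M E B

Visit F; enqueue G, H, J, K, L → queue [G, H, J, K, L]
Visit G; enqueue A, D, I, N → queue [H, J, K, L, A, D, I, N]
Visit H; enqueue C, M → queue [J, K, L, A, D, I, N, C, M]
Visit J; enqueue E → queue [K, L, A, D, I, N, C, M, E]
Visit K; enqueue B → queue [L, A, D, I, N, C, M, E, B]
Visit L → queue [A, D, I, N, C, M, E, B]
Visit A → queue [D, I, N, C, M, E, B]
Visit D → queue [I, N, C, M, E, B]
Visit I → queue [N, C, M, E, B]
Visit N → queue [C, M, E, B]
Visit C → queue [M, E, B]
Visit M → queue [E, B]
Visit E → queue [B]
Visit B → queue []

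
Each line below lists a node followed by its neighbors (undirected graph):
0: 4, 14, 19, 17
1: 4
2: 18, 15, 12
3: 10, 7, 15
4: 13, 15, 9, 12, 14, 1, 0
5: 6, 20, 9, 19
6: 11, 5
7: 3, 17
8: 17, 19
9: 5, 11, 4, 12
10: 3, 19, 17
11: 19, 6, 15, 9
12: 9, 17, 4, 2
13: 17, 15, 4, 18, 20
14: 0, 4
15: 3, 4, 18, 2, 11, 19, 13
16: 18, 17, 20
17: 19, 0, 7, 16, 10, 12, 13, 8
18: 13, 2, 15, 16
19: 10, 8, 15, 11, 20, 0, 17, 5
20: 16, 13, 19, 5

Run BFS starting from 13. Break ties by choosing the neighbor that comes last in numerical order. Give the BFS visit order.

Visit 13; enqueue 20, 18, 17, 15, 4 → queue [20, 18, 17, 15, 4]
Visit 20; enqueue 19, 16, 5 → queue [18, 17, 15, 4, 19, 16, 5]
Visit 18; enqueue 2 → queue [17, 15, 4, 19, 16, 5, 2]
Visit 17; enqueue 12, 10, 8, 7, 0 → queue [15, 4, 19, 16, 5, 2, 12, 10, 8, 7, 0]
Visit 15; enqueue 11, 3 → queue [4, 19, 16, 5, 2, 12, 10, 8, 7, 0, 11, 3]
Visit 4; enqueue 14, 9, 1 → queue [19, 16, 5, 2, 12, 10, 8, 7, 0, 11, 3, 14, 9, 1]
Visit 19 → queue [16, 5, 2, 12, 10, 8, 7, 0, 11, 3, 14, 9, 1]
Visit 16 → queue [5, 2, 12, 10, 8, 7, 0, 11, 3, 14, 9, 1]
Visit 5; enqueue 6 → queue [2, 12, 10, 8, 7, 0, 11, 3, 14, 9, 1, 6]
Visit 2 → queue [12, 10, 8, 7, 0, 11, 3, 14, 9, 1, 6]
Visit 12 → queue [10, 8, 7, 0, 11, 3, 14, 9, 1, 6]
Visit 10 → queue [8, 7, 0, 11, 3, 14, 9, 1, 6]
Visit 8 → queue [7, 0, 11, 3, 14, 9, 1, 6]
Visit 7 → queue [0, 11, 3, 14, 9, 1, 6]
Visit 0 → queue [11, 3, 14, 9, 1, 6]
Visit 11 → queue [3, 14, 9, 1, 6]
Visit 3 → queue [14, 9, 1, 6]
Visit 14 → queue [9, 1, 6]
Visit 9 → queue [1, 6]
Visit 1 → queue [6]
Visit 6 → queue []

13 20 18 17 15 4 19 16 5 2 12 10 8 7 0 11 3 14 9 1 6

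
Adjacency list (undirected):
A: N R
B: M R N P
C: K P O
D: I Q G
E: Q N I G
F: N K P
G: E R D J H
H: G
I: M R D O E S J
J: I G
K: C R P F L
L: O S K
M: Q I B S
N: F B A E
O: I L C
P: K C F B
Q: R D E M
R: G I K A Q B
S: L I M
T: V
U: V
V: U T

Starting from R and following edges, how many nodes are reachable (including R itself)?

19

BFS from R visits: R, Q, K, I, G, B, A, M, E, D, P, L, F, C, S, O, J, H, N
Reachable nodes: 19 of 22 total.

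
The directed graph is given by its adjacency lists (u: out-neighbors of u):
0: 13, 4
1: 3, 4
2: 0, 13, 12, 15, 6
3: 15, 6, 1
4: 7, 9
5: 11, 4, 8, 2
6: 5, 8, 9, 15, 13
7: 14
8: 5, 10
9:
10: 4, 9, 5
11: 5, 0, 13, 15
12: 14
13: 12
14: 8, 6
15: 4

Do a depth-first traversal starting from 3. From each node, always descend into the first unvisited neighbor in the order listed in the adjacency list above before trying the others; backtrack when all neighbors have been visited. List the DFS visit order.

3 15 4 7 14 8 5 11 0 13 12 2 6 9 10 1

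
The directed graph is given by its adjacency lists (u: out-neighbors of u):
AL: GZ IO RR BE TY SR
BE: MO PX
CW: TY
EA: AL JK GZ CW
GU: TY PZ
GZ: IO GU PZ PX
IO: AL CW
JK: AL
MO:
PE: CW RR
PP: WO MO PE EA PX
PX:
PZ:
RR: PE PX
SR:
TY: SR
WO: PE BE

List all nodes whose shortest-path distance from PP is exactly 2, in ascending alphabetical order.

Level 0: PP
Level 1: EA, MO, PE, PX, WO
Level 2: AL, BE, CW, GZ, JK, RR
Level 3: GU, IO, PZ, SR, TY

AL, BE, CW, GZ, JK, RR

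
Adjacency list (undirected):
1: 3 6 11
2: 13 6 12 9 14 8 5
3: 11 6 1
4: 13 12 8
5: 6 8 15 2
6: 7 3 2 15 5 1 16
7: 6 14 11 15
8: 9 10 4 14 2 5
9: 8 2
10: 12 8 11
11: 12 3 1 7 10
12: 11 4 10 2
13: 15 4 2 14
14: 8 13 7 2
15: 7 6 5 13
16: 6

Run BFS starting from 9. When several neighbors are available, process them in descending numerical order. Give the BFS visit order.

9, 8, 2, 14, 10, 5, 4, 13, 12, 6, 7, 11, 15, 16, 3, 1

Visit 9; enqueue 8, 2 → queue [8, 2]
Visit 8; enqueue 14, 10, 5, 4 → queue [2, 14, 10, 5, 4]
Visit 2; enqueue 13, 12, 6 → queue [14, 10, 5, 4, 13, 12, 6]
Visit 14; enqueue 7 → queue [10, 5, 4, 13, 12, 6, 7]
Visit 10; enqueue 11 → queue [5, 4, 13, 12, 6, 7, 11]
Visit 5; enqueue 15 → queue [4, 13, 12, 6, 7, 11, 15]
Visit 4 → queue [13, 12, 6, 7, 11, 15]
Visit 13 → queue [12, 6, 7, 11, 15]
Visit 12 → queue [6, 7, 11, 15]
Visit 6; enqueue 16, 3, 1 → queue [7, 11, 15, 16, 3, 1]
Visit 7 → queue [11, 15, 16, 3, 1]
Visit 11 → queue [15, 16, 3, 1]
Visit 15 → queue [16, 3, 1]
Visit 16 → queue [3, 1]
Visit 3 → queue [1]
Visit 1 → queue []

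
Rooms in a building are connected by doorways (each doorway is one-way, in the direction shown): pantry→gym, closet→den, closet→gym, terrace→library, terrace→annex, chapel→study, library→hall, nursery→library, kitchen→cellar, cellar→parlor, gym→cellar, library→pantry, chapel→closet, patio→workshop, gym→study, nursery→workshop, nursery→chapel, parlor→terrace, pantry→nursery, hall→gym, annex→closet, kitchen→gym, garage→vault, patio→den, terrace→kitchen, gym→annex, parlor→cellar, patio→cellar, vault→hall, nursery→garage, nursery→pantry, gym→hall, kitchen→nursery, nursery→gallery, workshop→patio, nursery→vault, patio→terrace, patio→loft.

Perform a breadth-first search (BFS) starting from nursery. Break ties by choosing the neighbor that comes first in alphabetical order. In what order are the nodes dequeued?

Visit nursery; enqueue chapel, gallery, garage, library, pantry, vault, workshop → queue [chapel, gallery, garage, library, pantry, vault, workshop]
Visit chapel; enqueue closet, study → queue [gallery, garage, library, pantry, vault, workshop, closet, study]
Visit gallery → queue [garage, library, pantry, vault, workshop, closet, study]
Visit garage → queue [library, pantry, vault, workshop, closet, study]
Visit library; enqueue hall → queue [pantry, vault, workshop, closet, study, hall]
Visit pantry; enqueue gym → queue [vault, workshop, closet, study, hall, gym]
Visit vault → queue [workshop, closet, study, hall, gym]
Visit workshop; enqueue patio → queue [closet, study, hall, gym, patio]
Visit closet; enqueue den → queue [study, hall, gym, patio, den]
Visit study → queue [hall, gym, patio, den]
Visit hall → queue [gym, patio, den]
Visit gym; enqueue annex, cellar → queue [patio, den, annex, cellar]
Visit patio; enqueue loft, terrace → queue [den, annex, cellar, loft, terrace]
Visit den → queue [annex, cellar, loft, terrace]
Visit annex → queue [cellar, loft, terrace]
Visit cellar; enqueue parlor → queue [loft, terrace, parlor]
Visit loft → queue [terrace, parlor]
Visit terrace; enqueue kitchen → queue [parlor, kitchen]
Visit parlor → queue [kitchen]
Visit kitchen → queue []

nursery → chapel → gallery → garage → library → pantry → vault → workshop → closet → study → hall → gym → patio → den → annex → cellar → loft → terrace → parlor → kitchen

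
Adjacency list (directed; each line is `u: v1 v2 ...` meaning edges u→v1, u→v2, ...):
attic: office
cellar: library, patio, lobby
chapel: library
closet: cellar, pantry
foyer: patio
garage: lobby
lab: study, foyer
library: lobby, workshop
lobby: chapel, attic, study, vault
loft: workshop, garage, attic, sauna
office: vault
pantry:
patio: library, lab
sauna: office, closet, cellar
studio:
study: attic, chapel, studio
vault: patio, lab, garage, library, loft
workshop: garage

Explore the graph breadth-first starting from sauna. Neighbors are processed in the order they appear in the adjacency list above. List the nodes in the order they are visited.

sauna, office, closet, cellar, vault, pantry, library, patio, lobby, lab, garage, loft, workshop, chapel, attic, study, foyer, studio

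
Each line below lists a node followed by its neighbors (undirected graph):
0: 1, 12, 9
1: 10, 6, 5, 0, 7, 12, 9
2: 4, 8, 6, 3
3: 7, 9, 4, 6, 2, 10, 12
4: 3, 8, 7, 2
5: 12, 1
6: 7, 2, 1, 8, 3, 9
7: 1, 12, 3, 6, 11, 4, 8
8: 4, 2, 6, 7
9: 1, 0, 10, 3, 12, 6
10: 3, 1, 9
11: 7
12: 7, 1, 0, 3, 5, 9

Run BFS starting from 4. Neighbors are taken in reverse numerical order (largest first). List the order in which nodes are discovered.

4 8 7 3 2 6 12 11 1 10 9 5 0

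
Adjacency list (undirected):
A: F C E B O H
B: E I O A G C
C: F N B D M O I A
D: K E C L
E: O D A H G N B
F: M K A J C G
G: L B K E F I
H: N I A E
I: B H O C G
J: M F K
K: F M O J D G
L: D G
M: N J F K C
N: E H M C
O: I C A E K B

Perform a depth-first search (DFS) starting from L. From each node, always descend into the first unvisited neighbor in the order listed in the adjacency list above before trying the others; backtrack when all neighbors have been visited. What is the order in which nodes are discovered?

Visit L
L → D
D → K
K → F
F → M
M → N
N → E
E → O
O → I
I → B
B → A
A → C
A → H
B → G
M → J

L -> D -> K -> F -> M -> N -> E -> O -> I -> B -> A -> C -> H -> G -> J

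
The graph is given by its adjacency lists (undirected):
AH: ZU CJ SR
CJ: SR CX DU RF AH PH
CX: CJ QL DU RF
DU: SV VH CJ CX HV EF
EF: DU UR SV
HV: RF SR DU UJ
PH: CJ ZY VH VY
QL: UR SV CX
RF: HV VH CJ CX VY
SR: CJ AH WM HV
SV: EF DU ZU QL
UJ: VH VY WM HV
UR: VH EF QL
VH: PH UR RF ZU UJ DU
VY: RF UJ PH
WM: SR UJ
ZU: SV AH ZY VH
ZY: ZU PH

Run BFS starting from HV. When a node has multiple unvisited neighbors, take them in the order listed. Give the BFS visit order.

Visit HV; enqueue RF, SR, DU, UJ → queue [RF, SR, DU, UJ]
Visit RF; enqueue VH, CJ, CX, VY → queue [SR, DU, UJ, VH, CJ, CX, VY]
Visit SR; enqueue AH, WM → queue [DU, UJ, VH, CJ, CX, VY, AH, WM]
Visit DU; enqueue SV, EF → queue [UJ, VH, CJ, CX, VY, AH, WM, SV, EF]
Visit UJ → queue [VH, CJ, CX, VY, AH, WM, SV, EF]
Visit VH; enqueue PH, UR, ZU → queue [CJ, CX, VY, AH, WM, SV, EF, PH, UR, ZU]
Visit CJ → queue [CX, VY, AH, WM, SV, EF, PH, UR, ZU]
Visit CX; enqueue QL → queue [VY, AH, WM, SV, EF, PH, UR, ZU, QL]
Visit VY → queue [AH, WM, SV, EF, PH, UR, ZU, QL]
Visit AH → queue [WM, SV, EF, PH, UR, ZU, QL]
Visit WM → queue [SV, EF, PH, UR, ZU, QL]
Visit SV → queue [EF, PH, UR, ZU, QL]
Visit EF → queue [PH, UR, ZU, QL]
Visit PH; enqueue ZY → queue [UR, ZU, QL, ZY]
Visit UR → queue [ZU, QL, ZY]
Visit ZU → queue [QL, ZY]
Visit QL → queue [ZY]
Visit ZY → queue []

HV -> RF -> SR -> DU -> UJ -> VH -> CJ -> CX -> VY -> AH -> WM -> SV -> EF -> PH -> UR -> ZU -> QL -> ZY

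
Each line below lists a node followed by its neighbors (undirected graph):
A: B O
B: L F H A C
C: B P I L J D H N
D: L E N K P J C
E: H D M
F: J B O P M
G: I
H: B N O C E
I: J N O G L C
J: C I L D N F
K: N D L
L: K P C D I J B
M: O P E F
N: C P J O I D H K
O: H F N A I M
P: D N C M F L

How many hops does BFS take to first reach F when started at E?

Level 0: E
Level 1: D, H, M
Level 2: B, C, F, J, K, L, N, O, P
Level 3: A, I
Level 4: G
F first appears at level 2.

2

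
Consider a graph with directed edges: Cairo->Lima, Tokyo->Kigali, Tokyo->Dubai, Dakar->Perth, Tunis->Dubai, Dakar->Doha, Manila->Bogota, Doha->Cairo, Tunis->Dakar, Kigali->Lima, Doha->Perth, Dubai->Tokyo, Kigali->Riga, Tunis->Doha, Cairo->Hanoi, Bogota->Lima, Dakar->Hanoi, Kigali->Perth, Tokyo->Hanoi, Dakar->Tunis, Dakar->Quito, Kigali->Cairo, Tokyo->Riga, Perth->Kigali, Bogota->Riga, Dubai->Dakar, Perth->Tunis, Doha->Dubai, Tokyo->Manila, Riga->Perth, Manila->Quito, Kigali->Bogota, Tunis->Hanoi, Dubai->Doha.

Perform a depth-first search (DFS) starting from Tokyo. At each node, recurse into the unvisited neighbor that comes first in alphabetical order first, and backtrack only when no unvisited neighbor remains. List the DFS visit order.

Visit Tokyo
Tokyo → Dubai
Dubai → Dakar
Dakar → Doha
Doha → Cairo
Cairo → Hanoi
Cairo → Lima
Doha → Perth
Perth → Kigali
Kigali → Bogota
Bogota → Riga
Perth → Tunis
Dakar → Quito
Tokyo → Manila

Tokyo -> Dubai -> Dakar -> Doha -> Cairo -> Hanoi -> Lima -> Perth -> Kigali -> Bogota -> Riga -> Tunis -> Quito -> Manila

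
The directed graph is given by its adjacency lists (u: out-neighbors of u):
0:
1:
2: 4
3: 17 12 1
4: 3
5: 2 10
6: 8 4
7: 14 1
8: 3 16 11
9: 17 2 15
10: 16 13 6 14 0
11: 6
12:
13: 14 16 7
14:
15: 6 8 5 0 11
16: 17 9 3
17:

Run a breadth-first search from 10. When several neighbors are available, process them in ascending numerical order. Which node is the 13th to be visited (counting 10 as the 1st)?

Visit 10; enqueue 0, 6, 13, 14, 16 → queue [0, 6, 13, 14, 16]
Visit 0 → queue [6, 13, 14, 16]
Visit 6; enqueue 4, 8 → queue [13, 14, 16, 4, 8]
Visit 13; enqueue 7 → queue [14, 16, 4, 8, 7]
Visit 14 → queue [16, 4, 8, 7]
Visit 16; enqueue 3, 9, 17 → queue [4, 8, 7, 3, 9, 17]
Visit 4 → queue [8, 7, 3, 9, 17]
Visit 8; enqueue 11 → queue [7, 3, 9, 17, 11]
Visit 7; enqueue 1 → queue [3, 9, 17, 11, 1]
Visit 3; enqueue 12 → queue [9, 17, 11, 1, 12]
Visit 9; enqueue 2, 15 → queue [17, 11, 1, 12, 2, 15]
Visit 17 → queue [11, 1, 12, 2, 15]
Visit 11 → queue [1, 12, 2, 15]
Visit 1 → queue [12, 2, 15]
Visit 12 → queue [2, 15]
Visit 2 → queue [15]
Visit 15; enqueue 5 → queue [5]
Visit 5 → queue []

Visit order: 10, 0, 6, 13, 14, 16, 4, 8, 7, 3, 9, 17, 11, 1, 12, 2, 15, 5

11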